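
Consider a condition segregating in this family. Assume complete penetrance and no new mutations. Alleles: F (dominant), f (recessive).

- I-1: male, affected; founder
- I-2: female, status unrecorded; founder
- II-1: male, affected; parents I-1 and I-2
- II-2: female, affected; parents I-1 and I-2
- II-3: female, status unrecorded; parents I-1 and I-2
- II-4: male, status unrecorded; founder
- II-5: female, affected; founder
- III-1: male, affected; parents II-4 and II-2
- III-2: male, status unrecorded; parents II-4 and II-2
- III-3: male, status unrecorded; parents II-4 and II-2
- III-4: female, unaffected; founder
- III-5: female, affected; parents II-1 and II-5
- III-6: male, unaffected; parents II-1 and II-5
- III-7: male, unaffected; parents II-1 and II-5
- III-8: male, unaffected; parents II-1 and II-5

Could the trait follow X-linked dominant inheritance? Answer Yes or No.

A consistent assignment under X-linked dominant exists: I-1 X^F Y, I-2 X^F X^F, II-1 X^F Y, II-2 X^F X^F, II-3 X^F X^F, II-4 X^F Y, II-5 X^F X^f, III-1 X^F Y, III-2 X^F Y, III-3 X^F Y, III-4 X^f X^f, III-5 X^F X^F, III-6 X^f Y, III-7 X^f Y, III-8 X^f Y.
In this assignment every recorded phenotype matches its genotype and every non-founder's genotype is obtainable from its parents' genotypes, so the pedigree is consistent.

Yes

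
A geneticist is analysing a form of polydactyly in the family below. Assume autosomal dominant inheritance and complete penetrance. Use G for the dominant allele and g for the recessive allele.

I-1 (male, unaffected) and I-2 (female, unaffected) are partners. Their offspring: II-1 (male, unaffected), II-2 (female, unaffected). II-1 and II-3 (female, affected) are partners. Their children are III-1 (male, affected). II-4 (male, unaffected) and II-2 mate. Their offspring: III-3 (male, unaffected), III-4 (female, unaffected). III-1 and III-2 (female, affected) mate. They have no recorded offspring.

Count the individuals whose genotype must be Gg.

1

Obligate heterozygotes: III-1 is affected so carries G and received g from II-1 (gg), so III-1 is Gg.
Every other individual is either homozygous by phenotype or has at least one consistent homozygous assignment, so the count is 1.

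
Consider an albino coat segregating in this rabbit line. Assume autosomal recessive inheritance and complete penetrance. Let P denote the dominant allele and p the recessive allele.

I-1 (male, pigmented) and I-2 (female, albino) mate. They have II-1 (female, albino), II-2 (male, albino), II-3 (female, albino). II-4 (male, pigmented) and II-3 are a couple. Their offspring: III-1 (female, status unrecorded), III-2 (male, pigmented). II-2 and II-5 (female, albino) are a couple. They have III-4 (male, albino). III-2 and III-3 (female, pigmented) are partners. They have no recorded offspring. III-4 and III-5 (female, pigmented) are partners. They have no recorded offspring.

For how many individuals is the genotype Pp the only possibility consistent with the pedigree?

2

Obligate heterozygotes: I-1 is pigmented so carries P and passed p to II-1 (pp), so I-1 is Pp; III-2 is pigmented so carries P and received p from II-3 (pp), so III-2 is Pp.
Every other individual is either homozygous by phenotype or has at least one consistent homozygous assignment, so the count is 2.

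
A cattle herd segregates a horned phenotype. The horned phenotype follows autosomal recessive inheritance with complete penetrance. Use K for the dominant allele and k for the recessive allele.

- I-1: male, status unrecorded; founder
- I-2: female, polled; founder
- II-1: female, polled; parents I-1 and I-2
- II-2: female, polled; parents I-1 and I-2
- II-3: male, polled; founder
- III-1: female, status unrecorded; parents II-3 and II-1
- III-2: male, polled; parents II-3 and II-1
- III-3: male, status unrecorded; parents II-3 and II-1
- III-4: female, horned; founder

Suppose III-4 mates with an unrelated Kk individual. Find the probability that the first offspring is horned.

III-4 is horned, so III-4 is kk.
The cross gives 1/2 Kk : 1/2 kk, so P(offspring is horned) = 1/2.

1/2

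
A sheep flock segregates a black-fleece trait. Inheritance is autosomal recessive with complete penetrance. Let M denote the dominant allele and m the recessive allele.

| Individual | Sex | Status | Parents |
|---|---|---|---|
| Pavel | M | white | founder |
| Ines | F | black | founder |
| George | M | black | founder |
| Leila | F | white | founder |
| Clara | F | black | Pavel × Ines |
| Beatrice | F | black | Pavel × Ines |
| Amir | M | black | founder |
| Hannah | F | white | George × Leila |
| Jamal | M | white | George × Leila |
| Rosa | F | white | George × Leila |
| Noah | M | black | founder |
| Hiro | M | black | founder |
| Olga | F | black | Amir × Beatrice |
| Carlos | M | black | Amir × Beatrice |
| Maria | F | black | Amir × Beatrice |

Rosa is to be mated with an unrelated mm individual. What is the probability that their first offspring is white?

Rosa is white so carries M and received m from George (mm), so Rosa is Mm.
The cross gives 1/2 Mm : 1/2 mm, so P(offspring is white) = 1/2.

1/2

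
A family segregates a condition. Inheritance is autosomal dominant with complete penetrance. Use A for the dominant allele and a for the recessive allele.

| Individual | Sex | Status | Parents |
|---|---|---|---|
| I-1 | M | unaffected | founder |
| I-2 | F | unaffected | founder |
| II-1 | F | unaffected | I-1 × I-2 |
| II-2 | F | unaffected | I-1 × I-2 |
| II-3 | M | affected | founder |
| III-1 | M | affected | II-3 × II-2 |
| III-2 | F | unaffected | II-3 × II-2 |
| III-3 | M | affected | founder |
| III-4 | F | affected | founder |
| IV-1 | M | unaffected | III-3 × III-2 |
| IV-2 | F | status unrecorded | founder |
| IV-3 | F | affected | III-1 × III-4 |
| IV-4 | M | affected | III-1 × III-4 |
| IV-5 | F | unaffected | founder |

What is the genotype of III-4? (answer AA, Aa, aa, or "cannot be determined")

III-4's phenotype allows AA or Aa, and no parent or child forces a single allele at both positions; consistent genotype assignments exist with III-4 as AA or Aa.

cannot be determined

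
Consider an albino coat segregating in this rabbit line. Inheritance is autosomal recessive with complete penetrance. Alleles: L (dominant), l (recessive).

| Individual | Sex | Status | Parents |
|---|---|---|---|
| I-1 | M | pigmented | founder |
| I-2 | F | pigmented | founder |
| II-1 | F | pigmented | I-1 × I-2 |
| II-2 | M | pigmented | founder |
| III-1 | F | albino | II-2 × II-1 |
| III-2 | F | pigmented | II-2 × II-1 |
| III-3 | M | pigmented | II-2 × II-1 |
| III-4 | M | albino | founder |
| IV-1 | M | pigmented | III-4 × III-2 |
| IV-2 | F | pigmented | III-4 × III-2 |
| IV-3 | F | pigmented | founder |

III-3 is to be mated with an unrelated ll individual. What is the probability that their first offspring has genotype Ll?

II-2 is pigmented so carries L and passed l to III-1 (ll), so II-2 is Ll.
II-1 is pigmented so carries L and passed l to III-1 (ll), so II-1 is Ll.
III-3 is a pigmented offspring of II-2 (Ll) × II-1 (Ll), whose cross gives 1/4 LL : 1/2 Ll : 1/4 ll; conditioning on being pigmented, III-3 is LL with probability 1/3, Ll with probability 2/3.
Summing over parental genotype combinations, P(offspring has genotype Ll) = 1/3·1 + 2/3·1/2 = 2/3.

2/3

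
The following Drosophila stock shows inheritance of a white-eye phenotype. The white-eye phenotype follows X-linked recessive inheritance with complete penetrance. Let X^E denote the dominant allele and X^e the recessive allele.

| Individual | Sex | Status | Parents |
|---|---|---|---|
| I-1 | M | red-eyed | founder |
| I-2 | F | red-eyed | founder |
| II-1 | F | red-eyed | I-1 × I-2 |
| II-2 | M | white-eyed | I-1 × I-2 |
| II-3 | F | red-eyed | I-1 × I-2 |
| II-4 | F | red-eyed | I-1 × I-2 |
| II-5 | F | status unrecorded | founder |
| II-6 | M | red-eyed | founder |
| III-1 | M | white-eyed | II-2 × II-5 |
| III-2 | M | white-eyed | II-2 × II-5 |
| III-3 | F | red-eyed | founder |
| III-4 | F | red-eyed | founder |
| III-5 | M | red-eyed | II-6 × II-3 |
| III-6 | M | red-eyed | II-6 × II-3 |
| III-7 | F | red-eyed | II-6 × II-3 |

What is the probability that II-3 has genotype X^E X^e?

1/5

I-1 is red-eyed, so I-1 is X^E Y.
I-2 is red-eyed so carries E and passed e to II-2 (X^e Y), so I-2 is X^E X^e.
Their cross gives offspring ratios 1/2 X^E X^E : 1/2 X^E X^e. Conditioning on II-3 being red-eyed, P(X^E X^e) = 1/2 / 1 = 1/2 before taking II-3's own offspring into account.
II-6 is red-eyed, so II-6 is X^E Y.
Now use II-3's offspring. Probability of each recorded status — red-eyed son III-5: 1/2 if II-3 is X^E X^e, 1 if X^E X^E; red-eyed son III-6: 1/2 if II-3 is X^E X^e, 1 if X^E X^E. (III-7: equally likely either way, so uninformative.)
Bayes: P(X^E X^e) = 1/2·1/4 / (1/2·1/4 + 1/2·1) = 1/5.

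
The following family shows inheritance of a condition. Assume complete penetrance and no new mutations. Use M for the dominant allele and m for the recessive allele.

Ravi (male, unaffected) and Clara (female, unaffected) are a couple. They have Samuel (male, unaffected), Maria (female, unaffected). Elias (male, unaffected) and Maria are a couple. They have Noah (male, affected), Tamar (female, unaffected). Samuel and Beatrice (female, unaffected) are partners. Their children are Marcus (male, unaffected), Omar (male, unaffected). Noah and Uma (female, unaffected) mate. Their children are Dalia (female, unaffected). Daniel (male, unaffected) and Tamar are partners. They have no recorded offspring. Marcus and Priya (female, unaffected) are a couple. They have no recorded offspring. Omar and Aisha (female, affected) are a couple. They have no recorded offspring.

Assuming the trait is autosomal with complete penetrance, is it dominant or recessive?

recessive

Elias and Maria are both unaffected yet have an affected child Noah. Under dominance, an affected child requires at least one affected parent, so the trait cannot be dominant.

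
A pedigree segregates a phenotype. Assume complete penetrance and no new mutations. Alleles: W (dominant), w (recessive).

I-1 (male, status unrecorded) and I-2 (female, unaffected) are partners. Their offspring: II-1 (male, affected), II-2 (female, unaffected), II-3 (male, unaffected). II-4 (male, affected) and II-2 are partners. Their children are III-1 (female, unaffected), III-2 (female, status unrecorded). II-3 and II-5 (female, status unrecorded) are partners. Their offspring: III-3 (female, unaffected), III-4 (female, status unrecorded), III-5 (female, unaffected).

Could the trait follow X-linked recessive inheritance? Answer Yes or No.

A consistent assignment under X-linked recessive exists: I-1 X^W Y, I-2 X^W X^w, II-1 X^w Y, II-2 X^W X^W, II-3 X^W Y, II-4 X^w Y, II-5 X^W X^W, III-1 X^W X^w, III-2 X^W X^w, III-3 X^W X^W, III-4 X^W X^W, III-5 X^W X^W.
In this assignment every recorded phenotype matches its genotype and every non-founder's genotype is obtainable from its parents' genotypes, so the pedigree is consistent.

Yes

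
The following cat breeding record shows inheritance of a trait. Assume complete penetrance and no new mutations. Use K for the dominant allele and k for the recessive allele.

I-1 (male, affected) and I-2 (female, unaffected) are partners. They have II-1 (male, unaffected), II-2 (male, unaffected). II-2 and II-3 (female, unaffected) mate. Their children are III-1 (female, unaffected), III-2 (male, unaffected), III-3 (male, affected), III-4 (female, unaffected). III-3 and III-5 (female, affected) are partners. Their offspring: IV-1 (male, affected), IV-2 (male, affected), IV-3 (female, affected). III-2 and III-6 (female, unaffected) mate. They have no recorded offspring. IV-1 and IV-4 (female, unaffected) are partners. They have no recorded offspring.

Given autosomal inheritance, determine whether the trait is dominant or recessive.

recessive

II-2 and II-3 are both unaffected yet have an affected child III-3. Under dominance, an affected child requires at least one affected parent, so the trait cannot be dominant.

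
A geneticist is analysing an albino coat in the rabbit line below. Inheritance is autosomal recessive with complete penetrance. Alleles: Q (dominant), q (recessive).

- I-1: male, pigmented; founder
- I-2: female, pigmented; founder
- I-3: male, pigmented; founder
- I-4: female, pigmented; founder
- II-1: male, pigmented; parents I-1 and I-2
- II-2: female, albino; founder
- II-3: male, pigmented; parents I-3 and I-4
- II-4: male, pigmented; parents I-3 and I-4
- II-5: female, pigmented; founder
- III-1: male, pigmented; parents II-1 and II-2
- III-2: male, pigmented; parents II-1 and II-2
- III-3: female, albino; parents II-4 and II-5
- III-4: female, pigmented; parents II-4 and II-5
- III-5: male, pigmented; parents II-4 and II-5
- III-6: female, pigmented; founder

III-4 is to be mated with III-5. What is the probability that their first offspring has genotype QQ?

4/9

II-4 is pigmented so carries Q and passed q to III-3 (qq), so II-4 is Qq.
II-5 is pigmented so carries Q and passed q to III-3 (qq), so II-5 is Qq.
III-4 is a pigmented offspring of II-4 (Qq) × II-5 (Qq), whose cross gives 1/4 QQ : 1/2 Qq : 1/4 qq; conditioning on being pigmented, III-4 is QQ with probability 1/3, Qq with probability 2/3.
III-5 is a pigmented offspring of II-4 (Qq) × II-5 (Qq), whose cross gives 1/4 QQ : 1/2 Qq : 1/4 qq; conditioning on being pigmented, III-5 is QQ with probability 1/3, Qq with probability 2/3.
Summing over parental genotype combinations, P(offspring has genotype QQ) = 1/9·1 + 2/9·1/2 + 2/9·1/2 + 4/9·1/4 = 4/9.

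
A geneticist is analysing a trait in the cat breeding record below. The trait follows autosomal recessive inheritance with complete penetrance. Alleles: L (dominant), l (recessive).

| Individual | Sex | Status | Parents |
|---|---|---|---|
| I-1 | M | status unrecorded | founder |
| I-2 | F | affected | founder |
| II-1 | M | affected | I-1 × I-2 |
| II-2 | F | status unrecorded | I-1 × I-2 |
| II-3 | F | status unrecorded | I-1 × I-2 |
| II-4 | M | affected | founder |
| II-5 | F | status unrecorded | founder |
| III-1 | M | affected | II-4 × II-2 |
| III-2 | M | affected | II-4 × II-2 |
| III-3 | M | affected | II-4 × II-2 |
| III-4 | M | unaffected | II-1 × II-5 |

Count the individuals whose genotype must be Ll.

1

Obligate heterozygotes: III-4 is unaffected so carries L and received l from II-1 (ll), so III-4 is Ll.
Every other individual is either homozygous by phenotype or has at least one consistent homozygous assignment, so the count is 1.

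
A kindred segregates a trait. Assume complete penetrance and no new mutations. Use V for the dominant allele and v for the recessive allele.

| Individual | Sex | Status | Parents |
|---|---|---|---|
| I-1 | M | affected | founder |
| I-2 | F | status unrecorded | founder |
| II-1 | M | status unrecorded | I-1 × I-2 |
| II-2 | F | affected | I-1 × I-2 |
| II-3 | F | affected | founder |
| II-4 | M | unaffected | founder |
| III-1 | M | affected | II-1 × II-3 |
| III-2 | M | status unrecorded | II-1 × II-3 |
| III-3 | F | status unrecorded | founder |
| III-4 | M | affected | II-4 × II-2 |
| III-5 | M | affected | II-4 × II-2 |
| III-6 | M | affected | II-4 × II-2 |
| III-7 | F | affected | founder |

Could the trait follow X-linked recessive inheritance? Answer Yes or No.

A consistent assignment under X-linked recessive exists: I-1 X^v Y, I-2 X^V X^v, II-1 X^V Y, II-2 X^v X^v, II-3 X^v X^v, II-4 X^V Y, III-1 X^v Y, III-2 X^v Y, III-3 X^V X^V, III-4 X^v Y, III-5 X^v Y, III-6 X^v Y, III-7 X^v X^v.
In this assignment every recorded phenotype matches its genotype and every non-founder's genotype is obtainable from its parents' genotypes, so the pedigree is consistent.

Yes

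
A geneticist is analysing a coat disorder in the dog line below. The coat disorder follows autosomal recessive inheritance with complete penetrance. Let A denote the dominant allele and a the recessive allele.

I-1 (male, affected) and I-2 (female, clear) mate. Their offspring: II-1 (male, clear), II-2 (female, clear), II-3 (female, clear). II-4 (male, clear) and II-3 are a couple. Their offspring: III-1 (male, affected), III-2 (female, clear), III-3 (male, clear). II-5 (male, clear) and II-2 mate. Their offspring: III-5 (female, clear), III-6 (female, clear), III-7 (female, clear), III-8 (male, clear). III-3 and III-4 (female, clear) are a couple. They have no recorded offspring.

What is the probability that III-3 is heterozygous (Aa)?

II-4 is clear so carries A and passed a to III-1 (aa), so II-4 is Aa.
II-3 is clear so carries A and received a from I-1 (aa), so II-3 is Aa.
Their cross gives offspring ratios 1/4 AA : 1/2 Aa : 1/4 aa. Conditioning on III-3 being clear, P(Aa) = 1/2 / 3/4 = 2/3.

2/3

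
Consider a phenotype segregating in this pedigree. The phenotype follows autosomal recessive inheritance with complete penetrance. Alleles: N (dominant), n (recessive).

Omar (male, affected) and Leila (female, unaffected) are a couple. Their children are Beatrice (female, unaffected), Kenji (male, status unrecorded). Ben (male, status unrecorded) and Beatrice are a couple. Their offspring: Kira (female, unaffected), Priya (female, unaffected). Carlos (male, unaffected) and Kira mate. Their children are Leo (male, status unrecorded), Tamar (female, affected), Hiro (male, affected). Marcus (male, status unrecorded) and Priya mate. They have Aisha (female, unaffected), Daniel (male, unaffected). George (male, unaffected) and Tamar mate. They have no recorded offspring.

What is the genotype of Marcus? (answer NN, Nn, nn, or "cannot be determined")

Marcus's phenotype is unrecorded, and no parent or child forces a single allele at both positions; consistent genotype assignments exist with Marcus as NN or Nn or nn.

cannot be determined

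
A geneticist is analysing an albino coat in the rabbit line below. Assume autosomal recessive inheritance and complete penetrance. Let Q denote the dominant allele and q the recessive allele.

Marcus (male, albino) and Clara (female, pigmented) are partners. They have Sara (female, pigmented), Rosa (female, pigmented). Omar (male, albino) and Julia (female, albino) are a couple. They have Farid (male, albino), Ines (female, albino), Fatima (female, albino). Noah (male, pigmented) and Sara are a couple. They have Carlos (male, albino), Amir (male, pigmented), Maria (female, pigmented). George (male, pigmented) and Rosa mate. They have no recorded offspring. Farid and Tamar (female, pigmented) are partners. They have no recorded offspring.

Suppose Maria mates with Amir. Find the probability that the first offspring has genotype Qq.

Noah is pigmented so carries Q and passed q to Carlos (qq), so Noah is Qq.
Sara is pigmented so carries Q and received q from Marcus (qq), so Sara is Qq.
Maria is a pigmented offspring of Noah (Qq) × Sara (Qq), whose cross gives 1/4 QQ : 1/2 Qq : 1/4 qq; conditioning on being pigmented, Maria is QQ with probability 1/3, Qq with probability 2/3.
Amir is a pigmented offspring of Noah (Qq) × Sara (Qq), whose cross gives 1/4 QQ : 1/2 Qq : 1/4 qq; conditioning on being pigmented, Amir is QQ with probability 1/3, Qq with probability 2/3.
Summing over parental genotype combinations, P(offspring has genotype Qq) = 2/9·1/2 + 2/9·1/2 + 4/9·1/2 = 4/9.

4/9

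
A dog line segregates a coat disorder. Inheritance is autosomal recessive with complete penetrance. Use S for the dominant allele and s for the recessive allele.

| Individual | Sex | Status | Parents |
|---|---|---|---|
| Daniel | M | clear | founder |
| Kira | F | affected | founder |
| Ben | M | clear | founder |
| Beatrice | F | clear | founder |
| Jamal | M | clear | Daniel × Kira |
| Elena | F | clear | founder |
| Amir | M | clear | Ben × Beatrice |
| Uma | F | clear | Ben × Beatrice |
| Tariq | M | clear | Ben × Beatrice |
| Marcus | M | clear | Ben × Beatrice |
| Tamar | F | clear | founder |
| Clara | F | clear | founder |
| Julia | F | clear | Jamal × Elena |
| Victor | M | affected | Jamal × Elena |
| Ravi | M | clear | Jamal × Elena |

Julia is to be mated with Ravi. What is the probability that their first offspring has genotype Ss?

Jamal is clear so carries S and received s from Kira (ss), so Jamal is Ss.
Elena is clear so carries S and passed s to Victor (ss), so Elena is Ss.
Julia is a clear offspring of Jamal (Ss) × Elena (Ss), whose cross gives 1/4 SS : 1/2 Ss : 1/4 ss; conditioning on being clear, Julia is SS with probability 1/3, Ss with probability 2/3.
Ravi is a clear offspring of Jamal (Ss) × Elena (Ss), whose cross gives 1/4 SS : 1/2 Ss : 1/4 ss; conditioning on being clear, Ravi is SS with probability 1/3, Ss with probability 2/3.
Summing over parental genotype combinations, P(offspring has genotype Ss) = 2/9·1/2 + 2/9·1/2 + 4/9·1/2 = 4/9.

4/9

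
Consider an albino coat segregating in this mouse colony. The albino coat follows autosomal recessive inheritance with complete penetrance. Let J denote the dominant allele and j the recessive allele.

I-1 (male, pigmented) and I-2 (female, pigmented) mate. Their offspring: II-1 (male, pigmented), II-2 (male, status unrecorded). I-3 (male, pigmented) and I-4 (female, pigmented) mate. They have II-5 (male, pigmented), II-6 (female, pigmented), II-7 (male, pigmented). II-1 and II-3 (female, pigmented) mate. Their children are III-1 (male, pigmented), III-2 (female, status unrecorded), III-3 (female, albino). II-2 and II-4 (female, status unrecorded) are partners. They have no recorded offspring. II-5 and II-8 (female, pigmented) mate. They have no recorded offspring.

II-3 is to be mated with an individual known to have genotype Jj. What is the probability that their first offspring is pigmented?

3/4

II-3 is pigmented so carries J and passed j to III-3 (jj), so II-3 is Jj.
The cross gives 1/4 JJ : 1/2 Jj : 1/4 jj, so P(offspring is pigmented) = 3/4.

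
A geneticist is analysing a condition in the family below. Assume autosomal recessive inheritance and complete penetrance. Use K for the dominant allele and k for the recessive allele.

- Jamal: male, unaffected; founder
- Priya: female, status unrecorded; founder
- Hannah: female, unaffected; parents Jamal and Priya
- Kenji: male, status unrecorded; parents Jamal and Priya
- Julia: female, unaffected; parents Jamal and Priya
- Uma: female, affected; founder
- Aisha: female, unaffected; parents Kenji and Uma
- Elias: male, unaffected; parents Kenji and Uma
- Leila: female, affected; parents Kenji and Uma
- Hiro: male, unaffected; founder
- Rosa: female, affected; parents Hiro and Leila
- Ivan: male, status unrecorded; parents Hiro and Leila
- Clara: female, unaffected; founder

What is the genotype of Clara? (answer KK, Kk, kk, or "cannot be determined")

Clara's phenotype allows KK or Kk, and no parent or child forces a single allele at both positions; consistent genotype assignments exist with Clara as KK or Kk.

cannot be determined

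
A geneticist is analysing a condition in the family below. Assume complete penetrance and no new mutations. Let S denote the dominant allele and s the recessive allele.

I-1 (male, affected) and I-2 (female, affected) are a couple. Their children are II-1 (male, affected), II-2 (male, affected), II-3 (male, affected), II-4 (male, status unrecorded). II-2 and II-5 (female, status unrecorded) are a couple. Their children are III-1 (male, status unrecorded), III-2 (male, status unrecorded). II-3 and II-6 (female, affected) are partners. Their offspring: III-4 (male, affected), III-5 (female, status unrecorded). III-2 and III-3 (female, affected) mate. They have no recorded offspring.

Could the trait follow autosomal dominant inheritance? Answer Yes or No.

A consistent assignment under autosomal dominant exists: I-1 SS, I-2 SS, II-1 SS, II-2 SS, II-3 SS, II-4 SS, II-5 SS, II-6 SS, III-1 SS, III-2 SS, III-3 SS, III-4 SS, III-5 SS.
In this assignment every recorded phenotype matches its genotype and every non-founder's genotype is obtainable from its parents' genotypes, so the pedigree is consistent.

Yes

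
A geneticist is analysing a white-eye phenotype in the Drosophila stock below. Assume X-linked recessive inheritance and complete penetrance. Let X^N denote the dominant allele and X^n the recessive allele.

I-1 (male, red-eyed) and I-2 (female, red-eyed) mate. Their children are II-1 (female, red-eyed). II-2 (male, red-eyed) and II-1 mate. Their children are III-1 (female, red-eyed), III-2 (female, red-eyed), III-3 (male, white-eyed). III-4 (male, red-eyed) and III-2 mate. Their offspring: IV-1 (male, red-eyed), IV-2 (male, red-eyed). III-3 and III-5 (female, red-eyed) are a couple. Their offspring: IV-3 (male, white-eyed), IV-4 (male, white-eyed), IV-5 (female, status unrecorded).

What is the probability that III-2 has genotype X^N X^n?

II-2 is red-eyed, so II-2 is X^N Y.
II-1 is red-eyed so carries N and passed n to III-3 (X^n Y), so II-1 is X^N X^n.
Their cross gives offspring ratios 1/2 X^N X^N : 1/2 X^N X^n. Conditioning on III-2 being red-eyed, P(X^N X^n) = 1/2 / 1 = 1/2 before taking III-2's own offspring into account.
III-4 is red-eyed, so III-4 is X^N Y.
Now use III-2's offspring. Probability of each recorded status — red-eyed son IV-1: 1/2 if III-2 is X^N X^n, 1 if X^N X^N; red-eyed son IV-2: 1/2 if III-2 is X^N X^n, 1 if X^N X^N.
Bayes: P(X^N X^n) = 1/2·1/4 / (1/2·1/4 + 1/2·1) = 1/5.

1/5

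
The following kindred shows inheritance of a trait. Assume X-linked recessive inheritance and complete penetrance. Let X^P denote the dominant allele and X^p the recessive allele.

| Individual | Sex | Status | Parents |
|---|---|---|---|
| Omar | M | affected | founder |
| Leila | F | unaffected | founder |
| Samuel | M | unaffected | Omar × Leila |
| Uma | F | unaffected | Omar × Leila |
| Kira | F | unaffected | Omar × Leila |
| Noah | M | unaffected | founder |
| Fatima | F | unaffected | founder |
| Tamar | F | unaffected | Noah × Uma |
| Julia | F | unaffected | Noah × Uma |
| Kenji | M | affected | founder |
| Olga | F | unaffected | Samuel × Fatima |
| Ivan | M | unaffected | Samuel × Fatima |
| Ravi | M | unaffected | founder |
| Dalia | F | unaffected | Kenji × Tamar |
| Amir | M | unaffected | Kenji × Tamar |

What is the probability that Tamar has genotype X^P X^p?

1/5

Noah is unaffected, so Noah is X^P Y.
Uma is unaffected so carries P and received p from Omar (X^p Y), so Uma is X^P X^p.
Their cross gives offspring ratios 1/2 X^P X^P : 1/2 X^P X^p. Conditioning on Tamar being unaffected, P(X^P X^p) = 1/2 / 1 = 1/2 before taking Tamar's own offspring into account.
Kenji is affected, so Kenji is X^p Y.
Now use Tamar's offspring. Probability of each recorded status — unaffected daughter Dalia: 1/2 if Tamar is X^P X^p, 1 if X^P X^P; unaffected son Amir: 1/2 if Tamar is X^P X^p, 1 if X^P X^P.
Bayes: P(X^P X^p) = 1/2·1/4 / (1/2·1/4 + 1/2·1) = 1/5.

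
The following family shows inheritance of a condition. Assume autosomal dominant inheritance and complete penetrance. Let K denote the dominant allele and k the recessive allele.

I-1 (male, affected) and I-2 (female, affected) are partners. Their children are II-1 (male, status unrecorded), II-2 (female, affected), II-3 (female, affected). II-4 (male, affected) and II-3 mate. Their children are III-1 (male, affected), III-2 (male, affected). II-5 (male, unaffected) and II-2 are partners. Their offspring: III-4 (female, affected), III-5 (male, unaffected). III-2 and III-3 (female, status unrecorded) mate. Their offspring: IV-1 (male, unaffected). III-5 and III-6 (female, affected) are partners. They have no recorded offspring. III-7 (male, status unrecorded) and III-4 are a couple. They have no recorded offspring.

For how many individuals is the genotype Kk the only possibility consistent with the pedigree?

Obligate heterozygotes: II-2 is affected so carries K and passed k to III-5 (kk), so II-2 is Kk; III-2 is affected so carries K and passed k to IV-1 (kk), so III-2 is Kk; III-4 is affected so carries K and received k from II-5 (kk), so III-4 is Kk.
Every other individual is either homozygous by phenotype or has at least one consistent homozygous assignment, so the count is 3.

3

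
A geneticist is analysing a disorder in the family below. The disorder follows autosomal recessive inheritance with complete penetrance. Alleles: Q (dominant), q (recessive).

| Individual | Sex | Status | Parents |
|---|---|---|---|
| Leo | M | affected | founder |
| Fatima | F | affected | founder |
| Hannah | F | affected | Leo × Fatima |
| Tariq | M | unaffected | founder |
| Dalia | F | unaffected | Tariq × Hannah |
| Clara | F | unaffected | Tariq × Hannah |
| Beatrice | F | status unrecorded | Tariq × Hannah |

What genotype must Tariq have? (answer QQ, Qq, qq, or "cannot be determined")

cannot be determined

Tariq's phenotype allows QQ or Qq, and no parent or child forces a single allele at both positions; consistent genotype assignments exist with Tariq as QQ or Qq.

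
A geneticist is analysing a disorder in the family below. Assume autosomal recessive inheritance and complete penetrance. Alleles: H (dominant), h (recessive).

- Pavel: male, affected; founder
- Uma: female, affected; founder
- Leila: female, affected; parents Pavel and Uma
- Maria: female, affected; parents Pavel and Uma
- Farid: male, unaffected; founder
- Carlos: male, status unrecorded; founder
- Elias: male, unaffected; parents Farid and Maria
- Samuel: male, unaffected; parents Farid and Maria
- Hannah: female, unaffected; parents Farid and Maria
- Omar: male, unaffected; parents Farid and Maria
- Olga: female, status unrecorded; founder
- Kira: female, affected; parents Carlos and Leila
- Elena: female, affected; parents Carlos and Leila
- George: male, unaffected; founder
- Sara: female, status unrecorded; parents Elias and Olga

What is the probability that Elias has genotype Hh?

Elias is unaffected so carries H and received h from Maria (hh), so Elias is Hh, giving P(Hh) = 1.

1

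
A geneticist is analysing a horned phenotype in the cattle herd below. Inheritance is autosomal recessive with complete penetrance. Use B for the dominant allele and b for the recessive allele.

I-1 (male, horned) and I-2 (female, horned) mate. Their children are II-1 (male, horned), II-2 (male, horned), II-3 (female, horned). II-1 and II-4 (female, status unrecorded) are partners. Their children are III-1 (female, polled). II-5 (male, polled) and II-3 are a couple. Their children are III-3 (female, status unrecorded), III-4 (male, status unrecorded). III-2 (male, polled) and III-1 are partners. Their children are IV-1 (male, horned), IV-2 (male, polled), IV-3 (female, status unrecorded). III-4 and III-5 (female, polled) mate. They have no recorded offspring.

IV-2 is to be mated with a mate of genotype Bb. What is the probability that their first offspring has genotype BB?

1/3

III-2 is polled so carries B and passed b to IV-1 (bb), so III-2 is Bb.
III-1 is polled so carries B and received b from II-1 (bb), so III-1 is Bb.
IV-2 is a polled offspring of III-2 (Bb) × III-1 (Bb), whose cross gives 1/4 BB : 1/2 Bb : 1/4 bb; conditioning on being polled, IV-2 is BB with probability 1/3, Bb with probability 2/3.
Summing over parental genotype combinations, P(offspring has genotype BB) = 1/3·1/2 + 2/3·1/4 = 1/3.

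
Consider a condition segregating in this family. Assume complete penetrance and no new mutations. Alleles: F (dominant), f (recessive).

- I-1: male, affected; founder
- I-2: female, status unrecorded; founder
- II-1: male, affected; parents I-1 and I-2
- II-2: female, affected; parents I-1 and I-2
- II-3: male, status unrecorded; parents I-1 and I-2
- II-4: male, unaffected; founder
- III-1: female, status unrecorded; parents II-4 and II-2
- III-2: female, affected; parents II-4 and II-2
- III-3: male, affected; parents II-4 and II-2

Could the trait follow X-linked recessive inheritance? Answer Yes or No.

Under X-linked recessive, III-2 (affected, female) cannot arise from II-4 (unaffected) × II-2 (affected).

No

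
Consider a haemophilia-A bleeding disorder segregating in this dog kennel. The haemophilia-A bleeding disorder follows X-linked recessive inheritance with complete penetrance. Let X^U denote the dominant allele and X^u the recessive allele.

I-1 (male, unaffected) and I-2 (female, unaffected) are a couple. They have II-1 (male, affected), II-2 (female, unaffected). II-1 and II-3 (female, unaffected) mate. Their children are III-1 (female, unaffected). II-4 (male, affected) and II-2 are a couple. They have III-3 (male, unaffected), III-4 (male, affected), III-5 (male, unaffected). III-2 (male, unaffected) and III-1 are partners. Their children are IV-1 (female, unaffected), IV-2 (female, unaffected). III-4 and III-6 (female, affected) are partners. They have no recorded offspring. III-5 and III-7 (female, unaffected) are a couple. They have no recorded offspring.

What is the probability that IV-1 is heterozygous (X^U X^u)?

1/2

III-2 is unaffected, so III-2 is X^U Y.
III-1 is unaffected so carries U and received u from II-1 (X^u Y), so III-1 is X^U X^u.
Their cross gives offspring ratios 1/2 X^U X^U : 1/2 X^U X^u. Conditioning on IV-1 being unaffected, P(X^U X^u) = 1/2 / 1 = 1/2.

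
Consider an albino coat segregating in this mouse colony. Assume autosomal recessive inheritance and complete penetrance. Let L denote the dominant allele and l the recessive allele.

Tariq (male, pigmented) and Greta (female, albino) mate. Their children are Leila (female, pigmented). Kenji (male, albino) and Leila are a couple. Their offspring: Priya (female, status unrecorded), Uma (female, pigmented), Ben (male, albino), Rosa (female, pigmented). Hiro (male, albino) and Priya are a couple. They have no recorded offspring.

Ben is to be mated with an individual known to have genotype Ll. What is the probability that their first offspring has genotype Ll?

1/2

Ben is albino, so Ben is ll.
The cross gives 1/2 Ll : 1/2 ll, so P(offspring has genotype Ll) = 1/2.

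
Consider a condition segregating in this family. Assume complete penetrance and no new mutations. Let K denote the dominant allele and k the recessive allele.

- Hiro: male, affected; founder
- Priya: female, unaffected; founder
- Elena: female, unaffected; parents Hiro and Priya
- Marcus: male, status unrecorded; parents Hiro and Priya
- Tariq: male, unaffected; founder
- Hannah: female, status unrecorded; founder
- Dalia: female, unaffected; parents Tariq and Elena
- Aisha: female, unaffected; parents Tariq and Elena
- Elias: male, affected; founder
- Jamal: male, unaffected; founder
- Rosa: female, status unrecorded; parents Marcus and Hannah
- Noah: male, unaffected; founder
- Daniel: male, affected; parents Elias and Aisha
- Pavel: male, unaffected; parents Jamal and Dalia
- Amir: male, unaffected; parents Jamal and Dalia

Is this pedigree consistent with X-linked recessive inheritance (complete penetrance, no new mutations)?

A consistent assignment under X-linked recessive exists: Hiro X^k Y, Priya X^K X^K, Elena X^K X^k, Marcus X^K Y, Tariq X^K Y, Hannah X^K X^K, Dalia X^K X^K, Aisha X^K X^k, Elias X^k Y, Jamal X^K Y, Rosa X^K X^K, Noah X^K Y, Daniel X^k Y, Pavel X^K Y, Amir X^K Y.
In this assignment every recorded phenotype matches its genotype and every non-founder's genotype is obtainable from its parents' genotypes, so the pedigree is consistent.

Yes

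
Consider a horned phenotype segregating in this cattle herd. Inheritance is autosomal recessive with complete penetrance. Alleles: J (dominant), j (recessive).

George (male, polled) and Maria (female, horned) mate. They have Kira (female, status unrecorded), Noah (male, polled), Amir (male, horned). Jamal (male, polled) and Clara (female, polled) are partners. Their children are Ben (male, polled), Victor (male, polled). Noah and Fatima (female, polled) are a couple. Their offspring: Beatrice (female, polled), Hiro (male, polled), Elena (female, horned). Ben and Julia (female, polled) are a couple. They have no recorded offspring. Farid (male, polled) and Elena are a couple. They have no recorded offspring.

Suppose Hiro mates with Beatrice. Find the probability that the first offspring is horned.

1/9

Noah is polled so carries J and received j from Maria (jj), so Noah is Jj.
Fatima is polled so carries J and passed j to Elena (jj), so Fatima is Jj.
Hiro is a polled offspring of Noah (Jj) × Fatima (Jj), whose cross gives 1/4 JJ : 1/2 Jj : 1/4 jj; conditioning on being polled, Hiro is JJ with probability 1/3, Jj with probability 2/3.
Beatrice is a polled offspring of Noah (Jj) × Fatima (Jj), whose cross gives 1/4 JJ : 1/2 Jj : 1/4 jj; conditioning on being polled, Beatrice is JJ with probability 1/3, Jj with probability 2/3.
Summing over parental genotype combinations, P(offspring is horned) = 4/9·1/4 = 1/9.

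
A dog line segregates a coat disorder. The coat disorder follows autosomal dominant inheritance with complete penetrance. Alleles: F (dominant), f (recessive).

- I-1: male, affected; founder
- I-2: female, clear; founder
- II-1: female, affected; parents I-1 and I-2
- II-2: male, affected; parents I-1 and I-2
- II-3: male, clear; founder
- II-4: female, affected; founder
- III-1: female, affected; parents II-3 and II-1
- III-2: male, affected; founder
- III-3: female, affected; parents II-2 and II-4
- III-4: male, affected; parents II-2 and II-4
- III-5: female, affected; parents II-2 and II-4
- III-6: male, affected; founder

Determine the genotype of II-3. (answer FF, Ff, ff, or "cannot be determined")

ff

II-3 is clear, so II-3 is ff.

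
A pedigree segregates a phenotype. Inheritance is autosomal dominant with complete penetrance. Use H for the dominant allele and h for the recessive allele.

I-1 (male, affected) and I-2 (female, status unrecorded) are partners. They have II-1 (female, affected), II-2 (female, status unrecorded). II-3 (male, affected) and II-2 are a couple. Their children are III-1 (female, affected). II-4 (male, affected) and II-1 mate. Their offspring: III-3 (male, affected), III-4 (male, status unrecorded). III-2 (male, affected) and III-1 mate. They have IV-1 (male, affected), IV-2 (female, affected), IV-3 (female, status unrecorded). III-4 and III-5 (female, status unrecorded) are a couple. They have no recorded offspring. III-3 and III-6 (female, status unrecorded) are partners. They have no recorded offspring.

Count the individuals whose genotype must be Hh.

0

No individual's genotype is forced to Hh by the pedigree, so the count is 0.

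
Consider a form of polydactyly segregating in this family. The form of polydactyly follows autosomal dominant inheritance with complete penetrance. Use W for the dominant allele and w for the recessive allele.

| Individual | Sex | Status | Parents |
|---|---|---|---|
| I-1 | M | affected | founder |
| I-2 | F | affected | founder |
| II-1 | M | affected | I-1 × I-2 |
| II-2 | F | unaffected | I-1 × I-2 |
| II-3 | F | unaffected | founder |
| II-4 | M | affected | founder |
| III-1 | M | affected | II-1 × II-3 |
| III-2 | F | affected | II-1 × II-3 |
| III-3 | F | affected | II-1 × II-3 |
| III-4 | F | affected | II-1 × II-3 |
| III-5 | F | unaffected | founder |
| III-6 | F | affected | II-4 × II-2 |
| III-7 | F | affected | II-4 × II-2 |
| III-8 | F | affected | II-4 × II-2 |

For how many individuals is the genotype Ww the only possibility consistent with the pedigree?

9

Obligate heterozygotes: I-1 is affected so carries W and passed w to II-2 (ww), so I-1 is Ww; I-2 is affected so carries W and passed w to II-2 (ww), so I-2 is Ww; III-1 is affected so carries W and received w from II-3 (ww), so III-1 is Ww; III-2 is affected so carries W and received w from II-3 (ww), so III-2 is Ww; III-3 is affected so carries W and received w from II-3 (ww), so III-3 is Ww; III-4 is affected so carries W and received w from II-3 (ww), so III-4 is Ww; III-6 is affected so carries W and received w from II-2 (ww), so III-6 is Ww; III-7 is affected so carries W and received w from II-2 (ww), so III-7 is Ww; III-8 is affected so carries W and received w from II-2 (ww), so III-8 is Ww.
Every other individual is either homozygous by phenotype or has at least one consistent homozygous assignment, so the count is 9.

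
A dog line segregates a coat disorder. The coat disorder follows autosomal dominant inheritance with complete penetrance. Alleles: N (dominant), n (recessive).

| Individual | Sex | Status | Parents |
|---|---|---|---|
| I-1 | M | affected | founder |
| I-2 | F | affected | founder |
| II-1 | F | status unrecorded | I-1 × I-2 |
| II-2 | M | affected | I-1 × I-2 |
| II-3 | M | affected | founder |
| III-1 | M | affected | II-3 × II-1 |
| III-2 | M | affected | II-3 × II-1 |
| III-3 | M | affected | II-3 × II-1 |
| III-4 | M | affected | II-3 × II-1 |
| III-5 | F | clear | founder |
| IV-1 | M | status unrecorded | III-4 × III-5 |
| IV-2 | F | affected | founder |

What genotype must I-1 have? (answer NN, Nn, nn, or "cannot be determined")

I-1's phenotype allows NN or Nn, and no parent or child forces a single allele at both positions; consistent genotype assignments exist with I-1 as NN or Nn.

cannot be determined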